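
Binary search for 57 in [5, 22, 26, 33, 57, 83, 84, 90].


Step 1: lo=0, hi=7, mid=3, val=33
Step 2: lo=4, hi=7, mid=5, val=83
Step 3: lo=4, hi=4, mid=4, val=57

Found at index 4


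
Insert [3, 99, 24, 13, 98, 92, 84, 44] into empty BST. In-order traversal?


Insert 3: root
Insert 99: R from 3
Insert 24: R from 3 -> L from 99
Insert 13: R from 3 -> L from 99 -> L from 24
Insert 98: R from 3 -> L from 99 -> R from 24
Insert 92: R from 3 -> L from 99 -> R from 24 -> L from 98
Insert 84: R from 3 -> L from 99 -> R from 24 -> L from 98 -> L from 92
Insert 44: R from 3 -> L from 99 -> R from 24 -> L from 98 -> L from 92 -> L from 84

In-order: [3, 13, 24, 44, 84, 92, 98, 99]


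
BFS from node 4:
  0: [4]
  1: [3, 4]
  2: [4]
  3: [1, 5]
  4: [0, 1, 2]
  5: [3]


Visit 4, enqueue [0, 1, 2]
Visit 0, enqueue []
Visit 1, enqueue [3]
Visit 2, enqueue []
Visit 3, enqueue [5]
Visit 5, enqueue []

BFS order: [4, 0, 1, 2, 3, 5]


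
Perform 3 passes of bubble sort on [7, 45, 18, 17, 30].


Initial: [7, 45, 18, 17, 30]
Pass 1: [7, 18, 17, 30, 45] (3 swaps)
Pass 2: [7, 17, 18, 30, 45] (1 swaps)
Pass 3: [7, 17, 18, 30, 45] (0 swaps)

After 3 passes: [7, 17, 18, 30, 45]


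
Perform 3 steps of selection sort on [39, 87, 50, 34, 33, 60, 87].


Initial: [39, 87, 50, 34, 33, 60, 87]
Step 1: min=33 at 4
  Swap: [33, 87, 50, 34, 39, 60, 87]
Step 2: min=34 at 3
  Swap: [33, 34, 50, 87, 39, 60, 87]
Step 3: min=39 at 4
  Swap: [33, 34, 39, 87, 50, 60, 87]

After 3 steps: [33, 34, 39, 87, 50, 60, 87]


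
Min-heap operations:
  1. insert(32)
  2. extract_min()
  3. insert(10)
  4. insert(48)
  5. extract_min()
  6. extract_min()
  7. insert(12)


insert(32) -> [32]
extract_min()->32, []
insert(10) -> [10]
insert(48) -> [10, 48]
extract_min()->10, [48]
extract_min()->48, []
insert(12) -> [12]

Final heap: [12]


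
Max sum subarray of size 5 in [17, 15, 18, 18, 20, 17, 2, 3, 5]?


[0:5]: 88
[1:6]: 88
[2:7]: 75
[3:8]: 60
[4:9]: 47

Max: 88 at [0:5]


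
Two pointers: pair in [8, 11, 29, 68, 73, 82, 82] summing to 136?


lo=0(8)+hi=6(82)=90
lo=1(11)+hi=6(82)=93
lo=2(29)+hi=6(82)=111
lo=3(68)+hi=6(82)=150
lo=3(68)+hi=5(82)=150
lo=3(68)+hi=4(73)=141

No pair found


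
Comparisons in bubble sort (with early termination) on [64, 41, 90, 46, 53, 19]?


Algorithm: bubble sort (with early termination)
Input: [64, 41, 90, 46, 53, 19]
Sorted: [19, 41, 46, 53, 64, 90]

15


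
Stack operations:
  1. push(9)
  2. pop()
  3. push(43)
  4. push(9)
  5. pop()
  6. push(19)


push(9) -> [9]
pop()->9, []
push(43) -> [43]
push(9) -> [43, 9]
pop()->9, [43]
push(19) -> [43, 19]

Final stack: [43, 19]


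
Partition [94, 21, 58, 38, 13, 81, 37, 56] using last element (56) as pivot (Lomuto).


Pivot: 56
  21 <= 56: swap -> [21, 94, 58, 38, 13, 81, 37, 56]
  38 <= 56: swap -> [21, 38, 58, 94, 13, 81, 37, 56]
  13 <= 56: swap -> [21, 38, 13, 94, 58, 81, 37, 56]
  37 <= 56: swap -> [21, 38, 13, 37, 58, 81, 94, 56]
Place pivot at 4: [21, 38, 13, 37, 56, 81, 94, 58]

Partitioned: [21, 38, 13, 37, 56, 81, 94, 58]


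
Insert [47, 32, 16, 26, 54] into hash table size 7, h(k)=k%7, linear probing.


Insert 47: h=5 -> slot 5
Insert 32: h=4 -> slot 4
Insert 16: h=2 -> slot 2
Insert 26: h=5, 1 probes -> slot 6
Insert 54: h=5, 2 probes -> slot 0

Table: [54, None, 16, None, 32, 47, 26]


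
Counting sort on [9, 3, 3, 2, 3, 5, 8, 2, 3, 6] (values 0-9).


Input: [9, 3, 3, 2, 3, 5, 8, 2, 3, 6]
Counts: [0, 0, 2, 4, 0, 1, 1, 0, 1, 1]

Sorted: [2, 2, 3, 3, 3, 3, 5, 6, 8, 9]


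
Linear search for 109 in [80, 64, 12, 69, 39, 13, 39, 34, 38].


i=0: 80!=109
i=1: 64!=109
i=2: 12!=109
i=3: 69!=109
i=4: 39!=109
i=5: 13!=109
i=6: 39!=109
i=7: 34!=109
i=8: 38!=109

Not found, 9 comps


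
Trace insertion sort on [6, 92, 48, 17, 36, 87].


Initial: [6, 92, 48, 17, 36, 87]
Insert 92: [6, 92, 48, 17, 36, 87]
Insert 48: [6, 48, 92, 17, 36, 87]
Insert 17: [6, 17, 48, 92, 36, 87]
Insert 36: [6, 17, 36, 48, 92, 87]
Insert 87: [6, 17, 36, 48, 87, 92]

Sorted: [6, 17, 36, 48, 87, 92]


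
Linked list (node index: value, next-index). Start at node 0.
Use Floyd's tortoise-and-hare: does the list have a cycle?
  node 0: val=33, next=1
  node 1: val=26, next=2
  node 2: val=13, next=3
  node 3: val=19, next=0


Floyd's tortoise (slow, +1) and hare (fast, +2):
  init: slow=0, fast=0
  step 1: slow=1, fast=2
  step 2: slow=2, fast=0
  step 3: slow=3, fast=2
  step 4: slow=0, fast=0
  slow == fast at node 0: cycle detected

Cycle: yes


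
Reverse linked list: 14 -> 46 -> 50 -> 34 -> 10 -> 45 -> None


Step 1: curr=14, set curr.next=prev(None) | reversed so far: 14
Step 2: curr=46, set curr.next=prev(14) | reversed so far: 46 -> 14
Step 3: curr=50, set curr.next=prev(46) | reversed so far: 50 -> 46 -> 14
Step 4: curr=34, set curr.next=prev(50) | reversed so far: 34 -> 50 -> 46 -> 14
Step 5: curr=10, set curr.next=prev(34) | reversed so far: 10 -> 34 -> 50 -> 46 -> 14
Step 6: curr=45, set curr.next=prev(10) | reversed so far: 45 -> 10 -> 34 -> 50 -> 46 -> 14

45 -> 10 -> 34 -> 50 -> 46 -> 14 -> None


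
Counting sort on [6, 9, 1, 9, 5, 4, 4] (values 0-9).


Input: [6, 9, 1, 9, 5, 4, 4]
Counts: [0, 1, 0, 0, 2, 1, 1, 0, 0, 2]

Sorted: [1, 4, 4, 5, 6, 9, 9]


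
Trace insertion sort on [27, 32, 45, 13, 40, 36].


Initial: [27, 32, 45, 13, 40, 36]
Insert 32: [27, 32, 45, 13, 40, 36]
Insert 45: [27, 32, 45, 13, 40, 36]
Insert 13: [13, 27, 32, 45, 40, 36]
Insert 40: [13, 27, 32, 40, 45, 36]
Insert 36: [13, 27, 32, 36, 40, 45]

Sorted: [13, 27, 32, 36, 40, 45]


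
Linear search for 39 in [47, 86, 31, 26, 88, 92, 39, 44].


i=0: 47!=39
i=1: 86!=39
i=2: 31!=39
i=3: 26!=39
i=4: 88!=39
i=5: 92!=39
i=6: 39==39 found!

Found at 6, 7 comps


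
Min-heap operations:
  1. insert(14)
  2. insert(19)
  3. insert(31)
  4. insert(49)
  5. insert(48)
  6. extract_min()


insert(14) -> [14]
insert(19) -> [14, 19]
insert(31) -> [14, 19, 31]
insert(49) -> [14, 19, 31, 49]
insert(48) -> [14, 19, 31, 49, 48]
extract_min()->14, [19, 48, 31, 49]

Final heap: [19, 48, 31, 49]


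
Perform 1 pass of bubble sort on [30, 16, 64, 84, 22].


Initial: [30, 16, 64, 84, 22]
Pass 1: [16, 30, 64, 22, 84] (2 swaps)

After 1 pass: [16, 30, 64, 22, 84]


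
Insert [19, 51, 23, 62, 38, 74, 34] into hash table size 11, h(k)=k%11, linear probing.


Insert 19: h=8 -> slot 8
Insert 51: h=7 -> slot 7
Insert 23: h=1 -> slot 1
Insert 62: h=7, 2 probes -> slot 9
Insert 38: h=5 -> slot 5
Insert 74: h=8, 2 probes -> slot 10
Insert 34: h=1, 1 probes -> slot 2

Table: [None, 23, 34, None, None, 38, None, 51, 19, 62, 74]


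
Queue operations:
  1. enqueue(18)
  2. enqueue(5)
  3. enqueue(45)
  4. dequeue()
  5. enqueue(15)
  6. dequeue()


enqueue(18) -> [18]
enqueue(5) -> [18, 5]
enqueue(45) -> [18, 5, 45]
dequeue()->18, [5, 45]
enqueue(15) -> [5, 45, 15]
dequeue()->5, [45, 15]

Final queue: [45, 15]


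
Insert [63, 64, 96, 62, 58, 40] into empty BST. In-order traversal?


Insert 63: root
Insert 64: R from 63
Insert 96: R from 63 -> R from 64
Insert 62: L from 63
Insert 58: L from 63 -> L from 62
Insert 40: L from 63 -> L from 62 -> L from 58

In-order: [40, 58, 62, 63, 64, 96]


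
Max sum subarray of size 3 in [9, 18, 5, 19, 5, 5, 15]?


[0:3]: 32
[1:4]: 42
[2:5]: 29
[3:6]: 29
[4:7]: 25

Max: 42 at [1:4]


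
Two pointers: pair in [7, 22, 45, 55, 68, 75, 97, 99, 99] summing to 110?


lo=0(7)+hi=8(99)=106
lo=1(22)+hi=8(99)=121
lo=1(22)+hi=7(99)=121
lo=1(22)+hi=6(97)=119
lo=1(22)+hi=5(75)=97
lo=2(45)+hi=5(75)=120
lo=2(45)+hi=4(68)=113
lo=2(45)+hi=3(55)=100

No pair found


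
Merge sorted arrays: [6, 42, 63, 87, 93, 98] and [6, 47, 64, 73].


Take 6 from A
Take 6 from B
Take 42 from A
Take 47 from B
Take 63 from A
Take 64 from B
Take 73 from B

Merged: [6, 6, 42, 47, 63, 64, 73, 87, 93, 98]


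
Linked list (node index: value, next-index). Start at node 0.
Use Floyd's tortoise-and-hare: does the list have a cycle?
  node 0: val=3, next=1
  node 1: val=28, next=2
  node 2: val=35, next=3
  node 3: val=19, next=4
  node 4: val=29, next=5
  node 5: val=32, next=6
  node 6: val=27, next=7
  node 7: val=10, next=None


Floyd's tortoise (slow, +1) and hare (fast, +2):
  init: slow=0, fast=0
  step 1: slow=1, fast=2
  step 2: slow=2, fast=4
  step 3: slow=3, fast=6
  step 4: fast 6->7->None, no cycle

Cycle: no


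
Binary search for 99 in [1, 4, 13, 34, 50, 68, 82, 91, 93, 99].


Step 1: lo=0, hi=9, mid=4, val=50
Step 2: lo=5, hi=9, mid=7, val=91
Step 3: lo=8, hi=9, mid=8, val=93
Step 4: lo=9, hi=9, mid=9, val=99

Found at index 9


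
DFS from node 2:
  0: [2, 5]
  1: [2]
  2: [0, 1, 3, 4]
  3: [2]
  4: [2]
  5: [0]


Visit 2, push [4, 3, 1, 0]
Visit 0, push [5]
Visit 5, push []
Visit 1, push []
Visit 3, push []
Visit 4, push []

DFS order: [2, 0, 5, 1, 3, 4]


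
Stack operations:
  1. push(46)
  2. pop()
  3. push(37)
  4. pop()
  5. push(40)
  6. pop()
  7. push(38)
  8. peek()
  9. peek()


push(46) -> [46]
pop()->46, []
push(37) -> [37]
pop()->37, []
push(40) -> [40]
pop()->40, []
push(38) -> [38]
peek()->38
peek()->38

Final stack: [38]


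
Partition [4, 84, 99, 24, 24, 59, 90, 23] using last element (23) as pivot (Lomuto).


Pivot: 23
  4 <= 23: advance i (no swap)
Place pivot at 1: [4, 23, 99, 24, 24, 59, 90, 84]

Partitioned: [4, 23, 99, 24, 24, 59, 90, 84]


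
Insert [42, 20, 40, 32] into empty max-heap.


Insert 42: [42]
Insert 20: [42, 20]
Insert 40: [42, 20, 40]
Insert 32: [42, 32, 40, 20]

Final heap: [42, 32, 40, 20]


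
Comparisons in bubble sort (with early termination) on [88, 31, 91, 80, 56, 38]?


Algorithm: bubble sort (with early termination)
Input: [88, 31, 91, 80, 56, 38]
Sorted: [31, 38, 56, 80, 88, 91]

15


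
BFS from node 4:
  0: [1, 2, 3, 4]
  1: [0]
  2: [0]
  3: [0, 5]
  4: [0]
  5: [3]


Visit 4, enqueue [0]
Visit 0, enqueue [1, 2, 3]
Visit 1, enqueue []
Visit 2, enqueue []
Visit 3, enqueue [5]
Visit 5, enqueue []

BFS order: [4, 0, 1, 2, 3, 5]


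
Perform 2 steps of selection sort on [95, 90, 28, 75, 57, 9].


Initial: [95, 90, 28, 75, 57, 9]
Step 1: min=9 at 5
  Swap: [9, 90, 28, 75, 57, 95]
Step 2: min=28 at 2
  Swap: [9, 28, 90, 75, 57, 95]

After 2 steps: [9, 28, 90, 75, 57, 95]


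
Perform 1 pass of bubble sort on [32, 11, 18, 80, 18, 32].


Initial: [32, 11, 18, 80, 18, 32]
Pass 1: [11, 18, 32, 18, 32, 80] (4 swaps)

After 1 pass: [11, 18, 32, 18, 32, 80]


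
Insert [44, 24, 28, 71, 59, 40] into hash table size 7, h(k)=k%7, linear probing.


Insert 44: h=2 -> slot 2
Insert 24: h=3 -> slot 3
Insert 28: h=0 -> slot 0
Insert 71: h=1 -> slot 1
Insert 59: h=3, 1 probes -> slot 4
Insert 40: h=5 -> slot 5

Table: [28, 71, 44, 24, 59, 40, None]


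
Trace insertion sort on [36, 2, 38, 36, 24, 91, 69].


Initial: [36, 2, 38, 36, 24, 91, 69]
Insert 2: [2, 36, 38, 36, 24, 91, 69]
Insert 38: [2, 36, 38, 36, 24, 91, 69]
Insert 36: [2, 36, 36, 38, 24, 91, 69]
Insert 24: [2, 24, 36, 36, 38, 91, 69]
Insert 91: [2, 24, 36, 36, 38, 91, 69]
Insert 69: [2, 24, 36, 36, 38, 69, 91]

Sorted: [2, 24, 36, 36, 38, 69, 91]


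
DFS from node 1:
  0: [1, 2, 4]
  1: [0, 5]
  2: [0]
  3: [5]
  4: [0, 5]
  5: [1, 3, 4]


Visit 1, push [5, 0]
Visit 0, push [4, 2]
Visit 2, push []
Visit 4, push [5]
Visit 5, push [3]
Visit 3, push []

DFS order: [1, 0, 2, 4, 5, 3]


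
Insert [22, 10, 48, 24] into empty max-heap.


Insert 22: [22]
Insert 10: [22, 10]
Insert 48: [48, 10, 22]
Insert 24: [48, 24, 22, 10]

Final heap: [48, 24, 22, 10]


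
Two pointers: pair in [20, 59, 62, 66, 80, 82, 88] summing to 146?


lo=0(20)+hi=6(88)=108
lo=1(59)+hi=6(88)=147
lo=1(59)+hi=5(82)=141
lo=2(62)+hi=5(82)=144
lo=3(66)+hi=5(82)=148
lo=3(66)+hi=4(80)=146

Yes: 66+80=146


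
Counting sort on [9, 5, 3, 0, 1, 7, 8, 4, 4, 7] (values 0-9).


Input: [9, 5, 3, 0, 1, 7, 8, 4, 4, 7]
Counts: [1, 1, 0, 1, 2, 1, 0, 2, 1, 1]

Sorted: [0, 1, 3, 4, 4, 5, 7, 7, 8, 9]


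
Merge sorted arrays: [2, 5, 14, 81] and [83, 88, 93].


Take 2 from A
Take 5 from A
Take 14 from A
Take 81 from A

Merged: [2, 5, 14, 81, 83, 88, 93]


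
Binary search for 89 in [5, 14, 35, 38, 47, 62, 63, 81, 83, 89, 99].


Step 1: lo=0, hi=10, mid=5, val=62
Step 2: lo=6, hi=10, mid=8, val=83
Step 3: lo=9, hi=10, mid=9, val=89

Found at index 9


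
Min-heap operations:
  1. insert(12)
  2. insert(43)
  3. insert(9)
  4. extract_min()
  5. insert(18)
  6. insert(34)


insert(12) -> [12]
insert(43) -> [12, 43]
insert(9) -> [9, 43, 12]
extract_min()->9, [12, 43]
insert(18) -> [12, 43, 18]
insert(34) -> [12, 34, 18, 43]

Final heap: [12, 34, 18, 43]


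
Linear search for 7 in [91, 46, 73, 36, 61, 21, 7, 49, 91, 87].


i=0: 91!=7
i=1: 46!=7
i=2: 73!=7
i=3: 36!=7
i=4: 61!=7
i=5: 21!=7
i=6: 7==7 found!

Found at 6, 7 comps


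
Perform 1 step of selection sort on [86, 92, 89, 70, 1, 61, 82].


Initial: [86, 92, 89, 70, 1, 61, 82]
Step 1: min=1 at 4
  Swap: [1, 92, 89, 70, 86, 61, 82]

After 1 step: [1, 92, 89, 70, 86, 61, 82]


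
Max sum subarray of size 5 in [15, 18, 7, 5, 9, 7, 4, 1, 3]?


[0:5]: 54
[1:6]: 46
[2:7]: 32
[3:8]: 26
[4:9]: 24

Max: 54 at [0:5]


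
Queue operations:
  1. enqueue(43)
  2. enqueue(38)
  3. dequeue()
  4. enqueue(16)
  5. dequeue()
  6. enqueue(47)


enqueue(43) -> [43]
enqueue(38) -> [43, 38]
dequeue()->43, [38]
enqueue(16) -> [38, 16]
dequeue()->38, [16]
enqueue(47) -> [16, 47]

Final queue: [16, 47]


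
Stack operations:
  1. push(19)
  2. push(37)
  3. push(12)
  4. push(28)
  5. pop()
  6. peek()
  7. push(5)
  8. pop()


push(19) -> [19]
push(37) -> [19, 37]
push(12) -> [19, 37, 12]
push(28) -> [19, 37, 12, 28]
pop()->28, [19, 37, 12]
peek()->12
push(5) -> [19, 37, 12, 5]
pop()->5, [19, 37, 12]

Final stack: [19, 37, 12]


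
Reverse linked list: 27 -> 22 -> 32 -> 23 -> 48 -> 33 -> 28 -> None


Step 1: curr=27, set curr.next=prev(None) | reversed so far: 27
Step 2: curr=22, set curr.next=prev(27) | reversed so far: 22 -> 27
Step 3: curr=32, set curr.next=prev(22) | reversed so far: 32 -> 22 -> 27
Step 4: curr=23, set curr.next=prev(32) | reversed so far: 23 -> 32 -> 22 -> 27
Step 5: curr=48, set curr.next=prev(23) | reversed so far: 48 -> 23 -> 32 -> 22 -> 27
Step 6: curr=33, set curr.next=prev(48) | reversed so far: 33 -> 48 -> 23 -> 32 -> 22 -> 27
Step 7: curr=28, set curr.next=prev(33) | reversed so far: 28 -> 33 -> 48 -> 23 -> 32 -> 22 -> 27

28 -> 33 -> 48 -> 23 -> 32 -> 22 -> 27 -> None


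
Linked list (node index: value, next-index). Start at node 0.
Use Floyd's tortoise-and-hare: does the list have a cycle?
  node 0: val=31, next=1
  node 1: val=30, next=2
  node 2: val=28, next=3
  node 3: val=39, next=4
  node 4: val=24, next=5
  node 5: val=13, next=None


Floyd's tortoise (slow, +1) and hare (fast, +2):
  init: slow=0, fast=0
  step 1: slow=1, fast=2
  step 2: slow=2, fast=4
  step 3: fast 4->5->None, no cycle

Cycle: no


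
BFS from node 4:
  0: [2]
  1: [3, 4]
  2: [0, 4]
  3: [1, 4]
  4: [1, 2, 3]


Visit 4, enqueue [1, 2, 3]
Visit 1, enqueue []
Visit 2, enqueue [0]
Visit 3, enqueue []
Visit 0, enqueue []

BFS order: [4, 1, 2, 3, 0]


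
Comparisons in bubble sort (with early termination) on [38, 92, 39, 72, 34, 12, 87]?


Algorithm: bubble sort (with early termination)
Input: [38, 92, 39, 72, 34, 12, 87]
Sorted: [12, 34, 38, 39, 72, 87, 92]

21


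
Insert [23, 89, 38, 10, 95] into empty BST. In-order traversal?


Insert 23: root
Insert 89: R from 23
Insert 38: R from 23 -> L from 89
Insert 10: L from 23
Insert 95: R from 23 -> R from 89

In-order: [10, 23, 38, 89, 95]


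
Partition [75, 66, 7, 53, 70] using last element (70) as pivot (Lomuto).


Pivot: 70
  66 <= 70: swap -> [66, 75, 7, 53, 70]
  7 <= 70: swap -> [66, 7, 75, 53, 70]
  53 <= 70: swap -> [66, 7, 53, 75, 70]
Place pivot at 3: [66, 7, 53, 70, 75]

Partitioned: [66, 7, 53, 70, 75]


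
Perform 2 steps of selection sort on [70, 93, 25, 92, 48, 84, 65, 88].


Initial: [70, 93, 25, 92, 48, 84, 65, 88]
Step 1: min=25 at 2
  Swap: [25, 93, 70, 92, 48, 84, 65, 88]
Step 2: min=48 at 4
  Swap: [25, 48, 70, 92, 93, 84, 65, 88]

After 2 steps: [25, 48, 70, 92, 93, 84, 65, 88]


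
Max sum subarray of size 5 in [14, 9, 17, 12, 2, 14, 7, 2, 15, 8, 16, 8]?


[0:5]: 54
[1:6]: 54
[2:7]: 52
[3:8]: 37
[4:9]: 40
[5:10]: 46
[6:11]: 48
[7:12]: 49

Max: 54 at [0:5]


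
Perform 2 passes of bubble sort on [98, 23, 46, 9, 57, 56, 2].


Initial: [98, 23, 46, 9, 57, 56, 2]
Pass 1: [23, 46, 9, 57, 56, 2, 98] (6 swaps)
Pass 2: [23, 9, 46, 56, 2, 57, 98] (3 swaps)

After 2 passes: [23, 9, 46, 56, 2, 57, 98]


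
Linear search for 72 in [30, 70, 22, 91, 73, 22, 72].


i=0: 30!=72
i=1: 70!=72
i=2: 22!=72
i=3: 91!=72
i=4: 73!=72
i=5: 22!=72
i=6: 72==72 found!

Found at 6, 7 comps


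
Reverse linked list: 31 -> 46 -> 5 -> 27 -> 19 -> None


Step 1: curr=31, set curr.next=prev(None) | reversed so far: 31
Step 2: curr=46, set curr.next=prev(31) | reversed so far: 46 -> 31
Step 3: curr=5, set curr.next=prev(46) | reversed so far: 5 -> 46 -> 31
Step 4: curr=27, set curr.next=prev(5) | reversed so far: 27 -> 5 -> 46 -> 31
Step 5: curr=19, set curr.next=prev(27) | reversed so far: 19 -> 27 -> 5 -> 46 -> 31

19 -> 27 -> 5 -> 46 -> 31 -> None


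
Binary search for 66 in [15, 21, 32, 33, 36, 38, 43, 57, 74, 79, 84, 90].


Step 1: lo=0, hi=11, mid=5, val=38
Step 2: lo=6, hi=11, mid=8, val=74
Step 3: lo=6, hi=7, mid=6, val=43
Step 4: lo=7, hi=7, mid=7, val=57

Not found


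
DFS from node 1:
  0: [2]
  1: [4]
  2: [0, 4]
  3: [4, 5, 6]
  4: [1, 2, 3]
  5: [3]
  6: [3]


Visit 1, push [4]
Visit 4, push [3, 2]
Visit 2, push [0]
Visit 0, push []
Visit 3, push [6, 5]
Visit 5, push []
Visit 6, push []

DFS order: [1, 4, 2, 0, 3, 5, 6]


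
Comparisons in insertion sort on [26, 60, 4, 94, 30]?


Algorithm: insertion sort
Input: [26, 60, 4, 94, 30]
Sorted: [4, 26, 30, 60, 94]

7


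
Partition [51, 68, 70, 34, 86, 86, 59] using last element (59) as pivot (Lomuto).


Pivot: 59
  51 <= 59: advance i (no swap)
  34 <= 59: swap -> [51, 34, 70, 68, 86, 86, 59]
Place pivot at 2: [51, 34, 59, 68, 86, 86, 70]

Partitioned: [51, 34, 59, 68, 86, 86, 70]


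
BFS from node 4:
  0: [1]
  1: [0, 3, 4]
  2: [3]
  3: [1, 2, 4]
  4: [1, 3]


Visit 4, enqueue [1, 3]
Visit 1, enqueue [0]
Visit 3, enqueue [2]
Visit 0, enqueue []
Visit 2, enqueue []

BFS order: [4, 1, 3, 0, 2]


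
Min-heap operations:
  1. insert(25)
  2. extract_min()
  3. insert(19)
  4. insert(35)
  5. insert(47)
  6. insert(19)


insert(25) -> [25]
extract_min()->25, []
insert(19) -> [19]
insert(35) -> [19, 35]
insert(47) -> [19, 35, 47]
insert(19) -> [19, 19, 47, 35]

Final heap: [19, 19, 47, 35]


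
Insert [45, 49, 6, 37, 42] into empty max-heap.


Insert 45: [45]
Insert 49: [49, 45]
Insert 6: [49, 45, 6]
Insert 37: [49, 45, 6, 37]
Insert 42: [49, 45, 6, 37, 42]

Final heap: [49, 45, 6, 37, 42]


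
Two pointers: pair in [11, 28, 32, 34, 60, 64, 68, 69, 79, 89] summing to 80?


lo=0(11)+hi=9(89)=100
lo=0(11)+hi=8(79)=90
lo=0(11)+hi=7(69)=80

Yes: 11+69=80


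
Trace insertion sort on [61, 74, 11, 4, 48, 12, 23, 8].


Initial: [61, 74, 11, 4, 48, 12, 23, 8]
Insert 74: [61, 74, 11, 4, 48, 12, 23, 8]
Insert 11: [11, 61, 74, 4, 48, 12, 23, 8]
Insert 4: [4, 11, 61, 74, 48, 12, 23, 8]
Insert 48: [4, 11, 48, 61, 74, 12, 23, 8]
Insert 12: [4, 11, 12, 48, 61, 74, 23, 8]
Insert 23: [4, 11, 12, 23, 48, 61, 74, 8]
Insert 8: [4, 8, 11, 12, 23, 48, 61, 74]

Sorted: [4, 8, 11, 12, 23, 48, 61, 74]


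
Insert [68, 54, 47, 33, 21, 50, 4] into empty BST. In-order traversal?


Insert 68: root
Insert 54: L from 68
Insert 47: L from 68 -> L from 54
Insert 33: L from 68 -> L from 54 -> L from 47
Insert 21: L from 68 -> L from 54 -> L from 47 -> L from 33
Insert 50: L from 68 -> L from 54 -> R from 47
Insert 4: L from 68 -> L from 54 -> L from 47 -> L from 33 -> L from 21

In-order: [4, 21, 33, 47, 50, 54, 68]


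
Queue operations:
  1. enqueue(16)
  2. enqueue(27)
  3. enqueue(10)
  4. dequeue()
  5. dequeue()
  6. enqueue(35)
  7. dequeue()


enqueue(16) -> [16]
enqueue(27) -> [16, 27]
enqueue(10) -> [16, 27, 10]
dequeue()->16, [27, 10]
dequeue()->27, [10]
enqueue(35) -> [10, 35]
dequeue()->10, [35]

Final queue: [35]


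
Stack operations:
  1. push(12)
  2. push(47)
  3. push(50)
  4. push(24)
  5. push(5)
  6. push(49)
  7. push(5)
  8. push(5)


push(12) -> [12]
push(47) -> [12, 47]
push(50) -> [12, 47, 50]
push(24) -> [12, 47, 50, 24]
push(5) -> [12, 47, 50, 24, 5]
push(49) -> [12, 47, 50, 24, 5, 49]
push(5) -> [12, 47, 50, 24, 5, 49, 5]
push(5) -> [12, 47, 50, 24, 5, 49, 5, 5]

Final stack: [12, 47, 50, 24, 5, 49, 5, 5]


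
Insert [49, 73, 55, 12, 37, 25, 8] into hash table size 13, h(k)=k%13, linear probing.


Insert 49: h=10 -> slot 10
Insert 73: h=8 -> slot 8
Insert 55: h=3 -> slot 3
Insert 12: h=12 -> slot 12
Insert 37: h=11 -> slot 11
Insert 25: h=12, 1 probes -> slot 0
Insert 8: h=8, 1 probes -> slot 9

Table: [25, None, None, 55, None, None, None, None, 73, 8, 49, 37, 12]


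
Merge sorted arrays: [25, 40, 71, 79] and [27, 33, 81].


Take 25 from A
Take 27 from B
Take 33 from B
Take 40 from A
Take 71 from A
Take 79 from A

Merged: [25, 27, 33, 40, 71, 79, 81]


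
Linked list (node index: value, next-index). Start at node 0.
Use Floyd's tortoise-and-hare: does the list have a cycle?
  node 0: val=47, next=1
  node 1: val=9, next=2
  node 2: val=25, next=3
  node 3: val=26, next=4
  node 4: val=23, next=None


Floyd's tortoise (slow, +1) and hare (fast, +2):
  init: slow=0, fast=0
  step 1: slow=1, fast=2
  step 2: slow=2, fast=4
  step 3: fast -> None, no cycle

Cycle: no


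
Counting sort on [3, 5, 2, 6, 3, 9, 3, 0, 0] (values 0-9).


Input: [3, 5, 2, 6, 3, 9, 3, 0, 0]
Counts: [2, 0, 1, 3, 0, 1, 1, 0, 0, 1]

Sorted: [0, 0, 2, 3, 3, 3, 5, 6, 9]


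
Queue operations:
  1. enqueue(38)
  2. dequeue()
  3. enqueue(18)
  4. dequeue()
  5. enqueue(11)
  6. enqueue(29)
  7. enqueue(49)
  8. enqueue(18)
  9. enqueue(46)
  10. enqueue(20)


enqueue(38) -> [38]
dequeue()->38, []
enqueue(18) -> [18]
dequeue()->18, []
enqueue(11) -> [11]
enqueue(29) -> [11, 29]
enqueue(49) -> [11, 29, 49]
enqueue(18) -> [11, 29, 49, 18]
enqueue(46) -> [11, 29, 49, 18, 46]
enqueue(20) -> [11, 29, 49, 18, 46, 20]

Final queue: [11, 29, 49, 18, 46, 20]


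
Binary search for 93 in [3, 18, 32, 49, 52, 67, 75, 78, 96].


Step 1: lo=0, hi=8, mid=4, val=52
Step 2: lo=5, hi=8, mid=6, val=75
Step 3: lo=7, hi=8, mid=7, val=78
Step 4: lo=8, hi=8, mid=8, val=96

Not found


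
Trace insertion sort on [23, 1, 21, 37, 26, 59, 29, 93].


Initial: [23, 1, 21, 37, 26, 59, 29, 93]
Insert 1: [1, 23, 21, 37, 26, 59, 29, 93]
Insert 21: [1, 21, 23, 37, 26, 59, 29, 93]
Insert 37: [1, 21, 23, 37, 26, 59, 29, 93]
Insert 26: [1, 21, 23, 26, 37, 59, 29, 93]
Insert 59: [1, 21, 23, 26, 37, 59, 29, 93]
Insert 29: [1, 21, 23, 26, 29, 37, 59, 93]
Insert 93: [1, 21, 23, 26, 29, 37, 59, 93]

Sorted: [1, 21, 23, 26, 29, 37, 59, 93]


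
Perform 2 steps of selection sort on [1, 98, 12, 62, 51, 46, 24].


Initial: [1, 98, 12, 62, 51, 46, 24]
Step 1: min=1 at 0
  Swap: [1, 98, 12, 62, 51, 46, 24]
Step 2: min=12 at 2
  Swap: [1, 12, 98, 62, 51, 46, 24]

After 2 steps: [1, 12, 98, 62, 51, 46, 24]


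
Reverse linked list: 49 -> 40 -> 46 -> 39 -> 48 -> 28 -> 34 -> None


Step 1: curr=49, set curr.next=prev(None) | reversed so far: 49
Step 2: curr=40, set curr.next=prev(49) | reversed so far: 40 -> 49
Step 3: curr=46, set curr.next=prev(40) | reversed so far: 46 -> 40 -> 49
Step 4: curr=39, set curr.next=prev(46) | reversed so far: 39 -> 46 -> 40 -> 49
Step 5: curr=48, set curr.next=prev(39) | reversed so far: 48 -> 39 -> 46 -> 40 -> 49
Step 6: curr=28, set curr.next=prev(48) | reversed so far: 28 -> 48 -> 39 -> 46 -> 40 -> 49
Step 7: curr=34, set curr.next=prev(28) | reversed so far: 34 -> 28 -> 48 -> 39 -> 46 -> 40 -> 49

34 -> 28 -> 48 -> 39 -> 46 -> 40 -> 49 -> None


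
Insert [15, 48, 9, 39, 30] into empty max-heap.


Insert 15: [15]
Insert 48: [48, 15]
Insert 9: [48, 15, 9]
Insert 39: [48, 39, 9, 15]
Insert 30: [48, 39, 9, 15, 30]

Final heap: [48, 39, 9, 15, 30]


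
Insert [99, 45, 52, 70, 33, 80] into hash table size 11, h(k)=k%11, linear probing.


Insert 99: h=0 -> slot 0
Insert 45: h=1 -> slot 1
Insert 52: h=8 -> slot 8
Insert 70: h=4 -> slot 4
Insert 33: h=0, 2 probes -> slot 2
Insert 80: h=3 -> slot 3

Table: [99, 45, 33, 80, 70, None, None, None, 52, None, None]


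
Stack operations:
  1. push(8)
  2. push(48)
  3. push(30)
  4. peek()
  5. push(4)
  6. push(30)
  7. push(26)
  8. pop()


push(8) -> [8]
push(48) -> [8, 48]
push(30) -> [8, 48, 30]
peek()->30
push(4) -> [8, 48, 30, 4]
push(30) -> [8, 48, 30, 4, 30]
push(26) -> [8, 48, 30, 4, 30, 26]
pop()->26, [8, 48, 30, 4, 30]

Final stack: [8, 48, 30, 4, 30]


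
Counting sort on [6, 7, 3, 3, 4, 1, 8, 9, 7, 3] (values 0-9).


Input: [6, 7, 3, 3, 4, 1, 8, 9, 7, 3]
Counts: [0, 1, 0, 3, 1, 0, 1, 2, 1, 1]

Sorted: [1, 3, 3, 3, 4, 6, 7, 7, 8, 9]


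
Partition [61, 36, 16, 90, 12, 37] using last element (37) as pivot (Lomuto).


Pivot: 37
  36 <= 37: swap -> [36, 61, 16, 90, 12, 37]
  16 <= 37: swap -> [36, 16, 61, 90, 12, 37]
  12 <= 37: swap -> [36, 16, 12, 90, 61, 37]
Place pivot at 3: [36, 16, 12, 37, 61, 90]

Partitioned: [36, 16, 12, 37, 61, 90]


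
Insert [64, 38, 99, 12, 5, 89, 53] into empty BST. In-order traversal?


Insert 64: root
Insert 38: L from 64
Insert 99: R from 64
Insert 12: L from 64 -> L from 38
Insert 5: L from 64 -> L from 38 -> L from 12
Insert 89: R from 64 -> L from 99
Insert 53: L from 64 -> R from 38

In-order: [5, 12, 38, 53, 64, 89, 99]


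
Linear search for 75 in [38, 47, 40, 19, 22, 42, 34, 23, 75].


i=0: 38!=75
i=1: 47!=75
i=2: 40!=75
i=3: 19!=75
i=4: 22!=75
i=5: 42!=75
i=6: 34!=75
i=7: 23!=75
i=8: 75==75 found!

Found at 8, 9 comps


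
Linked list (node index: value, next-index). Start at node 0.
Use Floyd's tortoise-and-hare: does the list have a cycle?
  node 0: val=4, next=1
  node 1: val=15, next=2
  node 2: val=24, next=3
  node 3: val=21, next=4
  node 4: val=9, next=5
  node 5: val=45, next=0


Floyd's tortoise (slow, +1) and hare (fast, +2):
  init: slow=0, fast=0
  step 1: slow=1, fast=2
  step 2: slow=2, fast=4
  step 3: slow=3, fast=0
  step 4: slow=4, fast=2
  step 5: slow=5, fast=4
  step 6: slow=0, fast=0
  slow == fast at node 0: cycle detected

Cycle: yes


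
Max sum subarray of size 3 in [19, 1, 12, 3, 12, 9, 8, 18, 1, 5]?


[0:3]: 32
[1:4]: 16
[2:5]: 27
[3:6]: 24
[4:7]: 29
[5:8]: 35
[6:9]: 27
[7:10]: 24

Max: 35 at [5:8]


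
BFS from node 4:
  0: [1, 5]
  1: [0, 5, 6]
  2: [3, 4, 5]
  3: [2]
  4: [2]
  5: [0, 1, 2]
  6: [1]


Visit 4, enqueue [2]
Visit 2, enqueue [3, 5]
Visit 3, enqueue []
Visit 5, enqueue [0, 1]
Visit 0, enqueue []
Visit 1, enqueue [6]
Visit 6, enqueue []

BFS order: [4, 2, 3, 5, 0, 1, 6]


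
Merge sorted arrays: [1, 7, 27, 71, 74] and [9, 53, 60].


Take 1 from A
Take 7 from A
Take 9 from B
Take 27 from A
Take 53 from B
Take 60 from B

Merged: [1, 7, 9, 27, 53, 60, 71, 74]


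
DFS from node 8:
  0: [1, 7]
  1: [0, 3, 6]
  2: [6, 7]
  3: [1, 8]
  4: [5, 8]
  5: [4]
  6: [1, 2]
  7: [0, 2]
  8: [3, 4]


Visit 8, push [4, 3]
Visit 3, push [1]
Visit 1, push [6, 0]
Visit 0, push [7]
Visit 7, push [2]
Visit 2, push [6]
Visit 6, push []
Visit 4, push [5]
Visit 5, push []

DFS order: [8, 3, 1, 0, 7, 2, 6, 4, 5]


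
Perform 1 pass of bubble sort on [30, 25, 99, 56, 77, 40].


Initial: [30, 25, 99, 56, 77, 40]
Pass 1: [25, 30, 56, 77, 40, 99] (4 swaps)

After 1 pass: [25, 30, 56, 77, 40, 99]


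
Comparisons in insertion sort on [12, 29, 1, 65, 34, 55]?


Algorithm: insertion sort
Input: [12, 29, 1, 65, 34, 55]
Sorted: [1, 12, 29, 34, 55, 65]

8


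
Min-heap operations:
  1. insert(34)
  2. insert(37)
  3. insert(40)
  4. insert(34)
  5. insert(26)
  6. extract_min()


insert(34) -> [34]
insert(37) -> [34, 37]
insert(40) -> [34, 37, 40]
insert(34) -> [34, 34, 40, 37]
insert(26) -> [26, 34, 40, 37, 34]
extract_min()->26, [34, 34, 40, 37]

Final heap: [34, 34, 40, 37]


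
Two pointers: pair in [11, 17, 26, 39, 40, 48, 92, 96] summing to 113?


lo=0(11)+hi=7(96)=107
lo=1(17)+hi=7(96)=113

Yes: 17+96=113


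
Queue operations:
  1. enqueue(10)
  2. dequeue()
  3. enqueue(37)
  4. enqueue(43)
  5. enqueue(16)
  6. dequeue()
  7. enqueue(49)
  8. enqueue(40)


enqueue(10) -> [10]
dequeue()->10, []
enqueue(37) -> [37]
enqueue(43) -> [37, 43]
enqueue(16) -> [37, 43, 16]
dequeue()->37, [43, 16]
enqueue(49) -> [43, 16, 49]
enqueue(40) -> [43, 16, 49, 40]

Final queue: [43, 16, 49, 40]


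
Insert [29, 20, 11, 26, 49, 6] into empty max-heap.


Insert 29: [29]
Insert 20: [29, 20]
Insert 11: [29, 20, 11]
Insert 26: [29, 26, 11, 20]
Insert 49: [49, 29, 11, 20, 26]
Insert 6: [49, 29, 11, 20, 26, 6]

Final heap: [49, 29, 11, 20, 26, 6]


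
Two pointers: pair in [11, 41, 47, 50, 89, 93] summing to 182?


lo=0(11)+hi=5(93)=104
lo=1(41)+hi=5(93)=134
lo=2(47)+hi=5(93)=140
lo=3(50)+hi=5(93)=143
lo=4(89)+hi=5(93)=182

Yes: 89+93=182


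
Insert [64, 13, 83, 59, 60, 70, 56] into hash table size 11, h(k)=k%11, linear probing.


Insert 64: h=9 -> slot 9
Insert 13: h=2 -> slot 2
Insert 83: h=6 -> slot 6
Insert 59: h=4 -> slot 4
Insert 60: h=5 -> slot 5
Insert 70: h=4, 3 probes -> slot 7
Insert 56: h=1 -> slot 1

Table: [None, 56, 13, None, 59, 60, 83, 70, None, 64, None]


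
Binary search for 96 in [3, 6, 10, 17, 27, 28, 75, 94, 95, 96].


Step 1: lo=0, hi=9, mid=4, val=27
Step 2: lo=5, hi=9, mid=7, val=94
Step 3: lo=8, hi=9, mid=8, val=95
Step 4: lo=9, hi=9, mid=9, val=96

Found at index 9


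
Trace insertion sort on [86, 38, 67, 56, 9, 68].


Initial: [86, 38, 67, 56, 9, 68]
Insert 38: [38, 86, 67, 56, 9, 68]
Insert 67: [38, 67, 86, 56, 9, 68]
Insert 56: [38, 56, 67, 86, 9, 68]
Insert 9: [9, 38, 56, 67, 86, 68]
Insert 68: [9, 38, 56, 67, 68, 86]

Sorted: [9, 38, 56, 67, 68, 86]


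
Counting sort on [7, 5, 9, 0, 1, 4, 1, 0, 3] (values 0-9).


Input: [7, 5, 9, 0, 1, 4, 1, 0, 3]
Counts: [2, 2, 0, 1, 1, 1, 0, 1, 0, 1]

Sorted: [0, 0, 1, 1, 3, 4, 5, 7, 9]


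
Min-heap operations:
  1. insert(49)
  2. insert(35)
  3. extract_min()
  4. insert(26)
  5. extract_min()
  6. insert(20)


insert(49) -> [49]
insert(35) -> [35, 49]
extract_min()->35, [49]
insert(26) -> [26, 49]
extract_min()->26, [49]
insert(20) -> [20, 49]

Final heap: [20, 49]


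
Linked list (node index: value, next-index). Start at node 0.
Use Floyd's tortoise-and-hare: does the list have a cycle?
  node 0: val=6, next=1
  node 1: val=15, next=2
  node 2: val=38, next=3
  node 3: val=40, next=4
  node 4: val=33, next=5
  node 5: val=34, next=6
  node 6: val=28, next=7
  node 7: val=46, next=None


Floyd's tortoise (slow, +1) and hare (fast, +2):
  init: slow=0, fast=0
  step 1: slow=1, fast=2
  step 2: slow=2, fast=4
  step 3: slow=3, fast=6
  step 4: fast 6->7->None, no cycle

Cycle: no


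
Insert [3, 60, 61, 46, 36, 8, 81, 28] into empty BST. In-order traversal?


Insert 3: root
Insert 60: R from 3
Insert 61: R from 3 -> R from 60
Insert 46: R from 3 -> L from 60
Insert 36: R from 3 -> L from 60 -> L from 46
Insert 8: R from 3 -> L from 60 -> L from 46 -> L from 36
Insert 81: R from 3 -> R from 60 -> R from 61
Insert 28: R from 3 -> L from 60 -> L from 46 -> L from 36 -> R from 8

In-order: [3, 8, 28, 36, 46, 60, 61, 81]


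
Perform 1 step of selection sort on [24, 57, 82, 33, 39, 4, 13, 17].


Initial: [24, 57, 82, 33, 39, 4, 13, 17]
Step 1: min=4 at 5
  Swap: [4, 57, 82, 33, 39, 24, 13, 17]

After 1 step: [4, 57, 82, 33, 39, 24, 13, 17]


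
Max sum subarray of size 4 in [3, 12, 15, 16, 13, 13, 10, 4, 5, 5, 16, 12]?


[0:4]: 46
[1:5]: 56
[2:6]: 57
[3:7]: 52
[4:8]: 40
[5:9]: 32
[6:10]: 24
[7:11]: 30
[8:12]: 38

Max: 57 at [2:6]


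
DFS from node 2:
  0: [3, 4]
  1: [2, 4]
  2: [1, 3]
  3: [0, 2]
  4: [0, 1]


Visit 2, push [3, 1]
Visit 1, push [4]
Visit 4, push [0]
Visit 0, push [3]
Visit 3, push []

DFS order: [2, 1, 4, 0, 3]


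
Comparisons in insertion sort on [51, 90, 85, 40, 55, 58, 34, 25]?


Algorithm: insertion sort
Input: [51, 90, 85, 40, 55, 58, 34, 25]
Sorted: [25, 34, 40, 51, 55, 58, 85, 90]

25


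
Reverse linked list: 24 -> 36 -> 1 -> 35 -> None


Step 1: curr=24, set curr.next=prev(None) | reversed so far: 24
Step 2: curr=36, set curr.next=prev(24) | reversed so far: 36 -> 24
Step 3: curr=1, set curr.next=prev(36) | reversed so far: 1 -> 36 -> 24
Step 4: curr=35, set curr.next=prev(1) | reversed so far: 35 -> 1 -> 36 -> 24

35 -> 1 -> 36 -> 24 -> None


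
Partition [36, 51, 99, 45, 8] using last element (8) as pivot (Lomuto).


Pivot: 8
Place pivot at 0: [8, 51, 99, 45, 36]

Partitioned: [8, 51, 99, 45, 36]


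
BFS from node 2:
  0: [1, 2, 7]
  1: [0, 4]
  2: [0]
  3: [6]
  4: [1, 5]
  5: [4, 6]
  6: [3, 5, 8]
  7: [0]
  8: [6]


Visit 2, enqueue [0]
Visit 0, enqueue [1, 7]
Visit 1, enqueue [4]
Visit 7, enqueue []
Visit 4, enqueue [5]
Visit 5, enqueue [6]
Visit 6, enqueue [3, 8]
Visit 3, enqueue []
Visit 8, enqueue []

BFS order: [2, 0, 1, 7, 4, 5, 6, 3, 8]


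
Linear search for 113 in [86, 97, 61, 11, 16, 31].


i=0: 86!=113
i=1: 97!=113
i=2: 61!=113
i=3: 11!=113
i=4: 16!=113
i=5: 31!=113

Not found, 6 comps


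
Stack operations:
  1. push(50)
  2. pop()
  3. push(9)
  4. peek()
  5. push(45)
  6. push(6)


push(50) -> [50]
pop()->50, []
push(9) -> [9]
peek()->9
push(45) -> [9, 45]
push(6) -> [9, 45, 6]

Final stack: [9, 45, 6]


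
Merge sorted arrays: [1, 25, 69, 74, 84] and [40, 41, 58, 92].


Take 1 from A
Take 25 from A
Take 40 from B
Take 41 from B
Take 58 from B
Take 69 from A
Take 74 from A
Take 84 from A

Merged: [1, 25, 40, 41, 58, 69, 74, 84, 92]


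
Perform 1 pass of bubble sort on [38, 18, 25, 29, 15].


Initial: [38, 18, 25, 29, 15]
Pass 1: [18, 25, 29, 15, 38] (4 swaps)

After 1 pass: [18, 25, 29, 15, 38]


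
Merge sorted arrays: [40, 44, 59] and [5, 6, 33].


Take 5 from B
Take 6 from B
Take 33 from B

Merged: [5, 6, 33, 40, 44, 59]


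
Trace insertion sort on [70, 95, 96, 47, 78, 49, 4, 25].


Initial: [70, 95, 96, 47, 78, 49, 4, 25]
Insert 95: [70, 95, 96, 47, 78, 49, 4, 25]
Insert 96: [70, 95, 96, 47, 78, 49, 4, 25]
Insert 47: [47, 70, 95, 96, 78, 49, 4, 25]
Insert 78: [47, 70, 78, 95, 96, 49, 4, 25]
Insert 49: [47, 49, 70, 78, 95, 96, 4, 25]
Insert 4: [4, 47, 49, 70, 78, 95, 96, 25]
Insert 25: [4, 25, 47, 49, 70, 78, 95, 96]

Sorted: [4, 25, 47, 49, 70, 78, 95, 96]


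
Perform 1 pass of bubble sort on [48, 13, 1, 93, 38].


Initial: [48, 13, 1, 93, 38]
Pass 1: [13, 1, 48, 38, 93] (3 swaps)

After 1 pass: [13, 1, 48, 38, 93]


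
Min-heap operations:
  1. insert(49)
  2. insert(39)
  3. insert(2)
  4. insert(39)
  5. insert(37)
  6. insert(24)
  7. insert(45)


insert(49) -> [49]
insert(39) -> [39, 49]
insert(2) -> [2, 49, 39]
insert(39) -> [2, 39, 39, 49]
insert(37) -> [2, 37, 39, 49, 39]
insert(24) -> [2, 37, 24, 49, 39, 39]
insert(45) -> [2, 37, 24, 49, 39, 39, 45]

Final heap: [2, 37, 24, 49, 39, 39, 45]


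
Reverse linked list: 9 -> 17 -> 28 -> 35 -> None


Step 1: curr=9, set curr.next=prev(None) | reversed so far: 9
Step 2: curr=17, set curr.next=prev(9) | reversed so far: 17 -> 9
Step 3: curr=28, set curr.next=prev(17) | reversed so far: 28 -> 17 -> 9
Step 4: curr=35, set curr.next=prev(28) | reversed so far: 35 -> 28 -> 17 -> 9

35 -> 28 -> 17 -> 9 -> None


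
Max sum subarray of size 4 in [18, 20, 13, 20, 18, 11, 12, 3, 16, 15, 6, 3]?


[0:4]: 71
[1:5]: 71
[2:6]: 62
[3:7]: 61
[4:8]: 44
[5:9]: 42
[6:10]: 46
[7:11]: 40
[8:12]: 40

Max: 71 at [0:4]


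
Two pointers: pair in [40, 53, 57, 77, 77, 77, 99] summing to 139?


lo=0(40)+hi=6(99)=139

Yes: 40+99=139


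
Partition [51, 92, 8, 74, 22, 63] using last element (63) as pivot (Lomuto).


Pivot: 63
  51 <= 63: advance i (no swap)
  8 <= 63: swap -> [51, 8, 92, 74, 22, 63]
  22 <= 63: swap -> [51, 8, 22, 74, 92, 63]
Place pivot at 3: [51, 8, 22, 63, 92, 74]

Partitioned: [51, 8, 22, 63, 92, 74]


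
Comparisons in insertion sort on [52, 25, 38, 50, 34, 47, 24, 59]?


Algorithm: insertion sort
Input: [52, 25, 38, 50, 34, 47, 24, 59]
Sorted: [24, 25, 34, 38, 47, 50, 52, 59]

19


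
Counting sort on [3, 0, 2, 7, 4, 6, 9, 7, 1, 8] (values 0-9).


Input: [3, 0, 2, 7, 4, 6, 9, 7, 1, 8]
Counts: [1, 1, 1, 1, 1, 0, 1, 2, 1, 1]

Sorted: [0, 1, 2, 3, 4, 6, 7, 7, 8, 9]


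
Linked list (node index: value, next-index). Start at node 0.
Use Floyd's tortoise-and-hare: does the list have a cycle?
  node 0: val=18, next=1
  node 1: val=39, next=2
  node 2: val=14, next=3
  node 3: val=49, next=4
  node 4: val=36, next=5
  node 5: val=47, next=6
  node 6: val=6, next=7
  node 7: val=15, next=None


Floyd's tortoise (slow, +1) and hare (fast, +2):
  init: slow=0, fast=0
  step 1: slow=1, fast=2
  step 2: slow=2, fast=4
  step 3: slow=3, fast=6
  step 4: fast 6->7->None, no cycle

Cycle: no


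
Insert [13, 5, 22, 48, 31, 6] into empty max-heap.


Insert 13: [13]
Insert 5: [13, 5]
Insert 22: [22, 5, 13]
Insert 48: [48, 22, 13, 5]
Insert 31: [48, 31, 13, 5, 22]
Insert 6: [48, 31, 13, 5, 22, 6]

Final heap: [48, 31, 13, 5, 22, 6]


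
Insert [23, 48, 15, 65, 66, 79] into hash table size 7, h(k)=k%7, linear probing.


Insert 23: h=2 -> slot 2
Insert 48: h=6 -> slot 6
Insert 15: h=1 -> slot 1
Insert 65: h=2, 1 probes -> slot 3
Insert 66: h=3, 1 probes -> slot 4
Insert 79: h=2, 3 probes -> slot 5

Table: [None, 15, 23, 65, 66, 79, 48]


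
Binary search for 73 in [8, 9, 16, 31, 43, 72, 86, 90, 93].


Step 1: lo=0, hi=8, mid=4, val=43
Step 2: lo=5, hi=8, mid=6, val=86
Step 3: lo=5, hi=5, mid=5, val=72

Not found


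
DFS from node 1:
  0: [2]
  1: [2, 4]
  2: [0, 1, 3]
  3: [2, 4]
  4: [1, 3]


Visit 1, push [4, 2]
Visit 2, push [3, 0]
Visit 0, push []
Visit 3, push [4]
Visit 4, push []

DFS order: [1, 2, 0, 3, 4]


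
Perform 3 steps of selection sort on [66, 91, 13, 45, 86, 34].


Initial: [66, 91, 13, 45, 86, 34]
Step 1: min=13 at 2
  Swap: [13, 91, 66, 45, 86, 34]
Step 2: min=34 at 5
  Swap: [13, 34, 66, 45, 86, 91]
Step 3: min=45 at 3
  Swap: [13, 34, 45, 66, 86, 91]

After 3 steps: [13, 34, 45, 66, 86, 91]


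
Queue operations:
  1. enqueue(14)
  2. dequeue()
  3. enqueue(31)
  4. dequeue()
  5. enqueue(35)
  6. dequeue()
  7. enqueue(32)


enqueue(14) -> [14]
dequeue()->14, []
enqueue(31) -> [31]
dequeue()->31, []
enqueue(35) -> [35]
dequeue()->35, []
enqueue(32) -> [32]

Final queue: [32]


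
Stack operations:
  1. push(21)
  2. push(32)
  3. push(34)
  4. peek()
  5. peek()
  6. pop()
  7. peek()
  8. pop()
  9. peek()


push(21) -> [21]
push(32) -> [21, 32]
push(34) -> [21, 32, 34]
peek()->34
peek()->34
pop()->34, [21, 32]
peek()->32
pop()->32, [21]
peek()->21

Final stack: [21]


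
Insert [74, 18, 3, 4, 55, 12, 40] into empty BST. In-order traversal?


Insert 74: root
Insert 18: L from 74
Insert 3: L from 74 -> L from 18
Insert 4: L from 74 -> L from 18 -> R from 3
Insert 55: L from 74 -> R from 18
Insert 12: L from 74 -> L from 18 -> R from 3 -> R from 4
Insert 40: L from 74 -> R from 18 -> L from 55

In-order: [3, 4, 12, 18, 40, 55, 74]


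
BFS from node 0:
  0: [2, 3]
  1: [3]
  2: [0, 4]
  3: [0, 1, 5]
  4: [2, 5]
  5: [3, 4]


Visit 0, enqueue [2, 3]
Visit 2, enqueue [4]
Visit 3, enqueue [1, 5]
Visit 4, enqueue []
Visit 1, enqueue []
Visit 5, enqueue []

BFS order: [0, 2, 3, 4, 1, 5]


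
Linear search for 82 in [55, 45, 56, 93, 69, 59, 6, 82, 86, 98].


i=0: 55!=82
i=1: 45!=82
i=2: 56!=82
i=3: 93!=82
i=4: 69!=82
i=5: 59!=82
i=6: 6!=82
i=7: 82==82 found!

Found at 7, 8 comps


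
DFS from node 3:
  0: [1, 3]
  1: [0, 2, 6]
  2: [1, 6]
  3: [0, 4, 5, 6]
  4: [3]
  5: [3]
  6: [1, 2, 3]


Visit 3, push [6, 5, 4, 0]
Visit 0, push [1]
Visit 1, push [6, 2]
Visit 2, push [6]
Visit 6, push []
Visit 4, push []
Visit 5, push []

DFS order: [3, 0, 1, 2, 6, 4, 5]
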